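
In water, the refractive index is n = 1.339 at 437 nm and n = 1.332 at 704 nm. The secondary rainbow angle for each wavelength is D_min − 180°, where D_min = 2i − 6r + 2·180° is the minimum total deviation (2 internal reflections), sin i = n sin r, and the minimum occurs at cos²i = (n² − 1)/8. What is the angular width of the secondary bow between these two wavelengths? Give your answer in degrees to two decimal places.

At 437 nm (n = 1.339): cos²i = 0.09912 → i = 71.650°, r = 45.141°, D_min = 232.451°, rainbow angle = 52.451°.
At 704 nm (n = 1.332): cos²i = 0.09678 → i = 71.875°, r = 45.520°, D_min = 230.628°, rainbow angle = 50.628°.
Angular width = |52.451° − 50.628°| = 1.823°.

1.82°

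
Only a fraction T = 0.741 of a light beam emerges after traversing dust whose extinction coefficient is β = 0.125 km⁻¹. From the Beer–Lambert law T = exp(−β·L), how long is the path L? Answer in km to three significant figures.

2.40 km

Beer–Lambert: T = exp(−βL) ⇒ L = −ln(T)/β = −ln(0.741)/0.125 = 0.2998/0.125 = 2.398 km.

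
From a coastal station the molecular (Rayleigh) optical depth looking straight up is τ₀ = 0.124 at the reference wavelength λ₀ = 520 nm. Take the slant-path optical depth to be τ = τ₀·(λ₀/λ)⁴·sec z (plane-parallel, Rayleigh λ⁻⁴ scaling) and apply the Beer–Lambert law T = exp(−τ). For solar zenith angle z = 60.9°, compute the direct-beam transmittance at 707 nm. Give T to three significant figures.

0.928

sec 60.9° = 2.0562.
τ = 0.124 × (520/707)⁴ × 2.0562 = 0.124 × 0.2926 × 2.0562 = 0.0746.
T = exp(−0.0746) = 0.9281.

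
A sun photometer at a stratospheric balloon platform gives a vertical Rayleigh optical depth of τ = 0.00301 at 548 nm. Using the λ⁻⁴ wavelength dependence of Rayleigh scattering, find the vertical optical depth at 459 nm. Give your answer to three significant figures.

τ(459 nm) = τ(548 nm) × (548/459)⁴ = 0.00301 × (1.1939)⁴ = 0.00301 × 2.0318 = 0.0061.

0.00612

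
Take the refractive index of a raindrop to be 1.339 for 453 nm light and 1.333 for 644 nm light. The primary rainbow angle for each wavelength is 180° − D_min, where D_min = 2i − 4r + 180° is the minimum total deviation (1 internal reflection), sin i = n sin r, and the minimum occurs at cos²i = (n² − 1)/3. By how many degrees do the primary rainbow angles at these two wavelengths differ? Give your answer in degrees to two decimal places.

0.86°

At 453 nm (n = 1.339): cos²i = 0.26431 → i = 59.062°, r = 39.834°, D_min = 138.786°, rainbow angle = 41.214°.
At 644 nm (n = 1.333): cos²i = 0.25896 → i = 59.410°, r = 40.225°, D_min = 137.922°, rainbow angle = 42.078°.
Angular width = |41.214° − 42.078°| = 0.865°.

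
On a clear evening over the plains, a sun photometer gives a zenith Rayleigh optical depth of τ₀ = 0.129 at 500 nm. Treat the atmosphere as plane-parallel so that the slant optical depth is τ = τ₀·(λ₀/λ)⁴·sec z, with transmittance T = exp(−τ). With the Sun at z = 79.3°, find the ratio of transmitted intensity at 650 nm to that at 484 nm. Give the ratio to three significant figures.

Airmass: sec 79.3° = 5.3860.
τ(650 nm) = 0.129 × (500/650)⁴ × 5.3860 = 0.129 × 0.3501 × 5.3860 = 0.2433.
τ(484 nm) = 0.129 × (500/484)⁴ × 5.3860 = 0.129 × 1.1389 × 5.3860 = 0.7913.
T(650)/T(484) = exp(τ_B − τ_A) = exp(0.5481) = 1.7299.

1.73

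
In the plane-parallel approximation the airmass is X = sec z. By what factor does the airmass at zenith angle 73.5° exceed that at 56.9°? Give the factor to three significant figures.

1.92

X(73.5°)/X(56.9°) = sec 73.5° / sec 56.9° = cos 56.9° / cos 73.5° = 0.5461/0.2840 = 1.9228.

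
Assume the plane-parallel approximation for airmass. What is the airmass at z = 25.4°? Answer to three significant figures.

X = sec z = 1/cos 25.4° = 1/0.9033 = 1.1070.

1.11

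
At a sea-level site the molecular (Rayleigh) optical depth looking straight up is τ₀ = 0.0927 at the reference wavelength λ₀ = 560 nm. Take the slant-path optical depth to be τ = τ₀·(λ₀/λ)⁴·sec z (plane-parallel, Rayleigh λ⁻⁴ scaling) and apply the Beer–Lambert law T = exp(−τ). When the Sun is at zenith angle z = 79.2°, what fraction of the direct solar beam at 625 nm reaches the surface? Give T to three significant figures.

0.727

sec 79.2° = 5.3367.
τ = 0.0927 × (560/625)⁴ × 5.3367 = 0.0927 × 0.6445 × 5.3367 = 0.3188.
T = exp(−0.3188) = 0.7270.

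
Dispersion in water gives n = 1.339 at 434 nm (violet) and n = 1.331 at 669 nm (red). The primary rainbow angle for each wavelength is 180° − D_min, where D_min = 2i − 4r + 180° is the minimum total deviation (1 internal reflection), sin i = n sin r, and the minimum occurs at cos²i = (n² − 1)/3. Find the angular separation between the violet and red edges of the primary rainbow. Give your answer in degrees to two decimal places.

1.16°

At 434 nm (n = 1.339): cos²i = 0.26431 → i = 59.062°, r = 39.834°, D_min = 138.786°, rainbow angle = 41.214°.
At 669 nm (n = 1.331): cos²i = 0.25719 → i = 59.527°, r = 40.356°, D_min = 137.630°, rainbow angle = 42.370°.
Angular width = |41.214° − 42.370°| = 1.156°.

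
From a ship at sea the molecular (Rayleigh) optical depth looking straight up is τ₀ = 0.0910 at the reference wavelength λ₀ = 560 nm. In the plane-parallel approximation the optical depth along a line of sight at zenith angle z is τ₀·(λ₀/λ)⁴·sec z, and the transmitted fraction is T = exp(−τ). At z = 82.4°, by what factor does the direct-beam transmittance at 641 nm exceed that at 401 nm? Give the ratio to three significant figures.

9.17

Airmass: sec 82.4° = 7.5611.
τ(641 nm) = 0.0910 × (560/641)⁴ × 7.5611 = 0.0910 × 0.5825 × 7.5611 = 0.4008.
τ(401 nm) = 0.0910 × (560/401)⁴ × 7.5611 = 0.0910 × 3.8034 × 7.5611 = 2.6170.
T(641)/T(401) = exp(τ_B − τ_A) = exp(2.2162) = 9.1720.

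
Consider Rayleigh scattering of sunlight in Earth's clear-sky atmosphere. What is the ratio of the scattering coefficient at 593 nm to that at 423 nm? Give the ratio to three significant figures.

Rayleigh scattering ∝ λ⁻⁴, so the ratio of coefficients is the inverse fourth power of the wavelength ratio.
σ(593)/σ(423) = (423/593)⁴ = (0.7133)⁴ = 0.2589.

0.259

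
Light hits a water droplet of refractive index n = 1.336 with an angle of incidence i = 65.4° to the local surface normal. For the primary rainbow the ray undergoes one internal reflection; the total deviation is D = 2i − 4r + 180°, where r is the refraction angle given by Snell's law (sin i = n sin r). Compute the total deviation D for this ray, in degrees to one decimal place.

139.2°

sin r = sin 65.4° / 1.336 = 0.9092/1.336 = 0.6806; r = 42.89°.
D = 2·65.4° − 4·42.89° + 180° = 130.80° − 171.55° + 180° = 139.25°.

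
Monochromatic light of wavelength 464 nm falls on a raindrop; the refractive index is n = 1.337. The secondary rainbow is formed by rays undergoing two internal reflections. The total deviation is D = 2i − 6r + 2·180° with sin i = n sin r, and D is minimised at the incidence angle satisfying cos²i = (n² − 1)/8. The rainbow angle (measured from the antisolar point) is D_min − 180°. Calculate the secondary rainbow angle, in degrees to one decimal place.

cos²i = (1.78757 − 1)/8 = 0.09845; i = arccos(0.31376) = 71.714°.
sin r = sin 71.714°/1.337 = 0.71017; r = 45.249°.
D_min = 2·71.714° − 6·45.249° + 360° = 231.934°.
Rainbow angle = D_min − 180° = 51.934°.

51.9°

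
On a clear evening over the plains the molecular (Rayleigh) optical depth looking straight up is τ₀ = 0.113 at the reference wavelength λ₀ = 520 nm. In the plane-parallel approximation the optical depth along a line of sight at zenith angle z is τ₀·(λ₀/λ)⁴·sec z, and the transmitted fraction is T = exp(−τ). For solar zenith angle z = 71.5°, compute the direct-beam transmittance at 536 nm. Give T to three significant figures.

0.729

sec 71.5° = 3.1515.
τ = 0.113 × (520/536)⁴ × 3.1515 = 0.113 × 0.8858 × 3.1515 = 0.3155.
T = exp(−0.3155) = 0.7294.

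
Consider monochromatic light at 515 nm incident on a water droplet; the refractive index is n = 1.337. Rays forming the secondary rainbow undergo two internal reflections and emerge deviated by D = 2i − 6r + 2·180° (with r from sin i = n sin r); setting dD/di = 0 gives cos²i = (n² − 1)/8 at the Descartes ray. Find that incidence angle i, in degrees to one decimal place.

cos²i = (1.337² − 1)/8 = (1.78757 − 1)/8 = 0.09845.
cos i = 0.31376, so i = 71.714°.

71.7°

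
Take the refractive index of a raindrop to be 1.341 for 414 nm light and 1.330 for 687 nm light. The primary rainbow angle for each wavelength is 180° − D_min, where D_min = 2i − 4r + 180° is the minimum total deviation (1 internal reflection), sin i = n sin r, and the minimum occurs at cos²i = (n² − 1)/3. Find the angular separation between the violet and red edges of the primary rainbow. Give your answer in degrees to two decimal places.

1.59°

At 414 nm (n = 1.341): cos²i = 0.26609 → i = 58.946°, r = 39.705°, D_min = 139.071°, rainbow angle = 40.929°.
At 687 nm (n = 1.330): cos²i = 0.25630 → i = 59.585°, r = 40.422°, D_min = 137.484°, rainbow angle = 42.516°.
Angular width = |40.929° − 42.516°| = 1.588°.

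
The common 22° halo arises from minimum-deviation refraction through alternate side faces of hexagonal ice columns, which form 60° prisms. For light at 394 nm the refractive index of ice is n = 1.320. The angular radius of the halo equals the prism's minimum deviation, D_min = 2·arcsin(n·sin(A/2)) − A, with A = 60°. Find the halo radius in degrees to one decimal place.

22.6°

n·sin(A/2) = 1.320 × sin 30° = 1.320 × 0.5000 = 0.6600.
D_min = 2·arcsin(0.6600) − 60° = 2 × 41.300° − 60° = 22.600°.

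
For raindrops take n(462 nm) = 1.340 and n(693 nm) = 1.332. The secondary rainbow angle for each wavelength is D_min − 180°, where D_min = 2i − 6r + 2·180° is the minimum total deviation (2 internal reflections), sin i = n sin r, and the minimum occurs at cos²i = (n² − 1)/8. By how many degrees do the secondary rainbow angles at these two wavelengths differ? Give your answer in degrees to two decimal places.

2.08°

At 462 nm (n = 1.340): cos²i = 0.09945 → i = 71.618°, r = 45.088°, D_min = 232.709°, rainbow angle = 52.709°.
At 693 nm (n = 1.332): cos²i = 0.09678 → i = 71.875°, r = 45.520°, D_min = 230.628°, rainbow angle = 50.628°.
Angular width = |52.709° − 50.628°| = 2.080°.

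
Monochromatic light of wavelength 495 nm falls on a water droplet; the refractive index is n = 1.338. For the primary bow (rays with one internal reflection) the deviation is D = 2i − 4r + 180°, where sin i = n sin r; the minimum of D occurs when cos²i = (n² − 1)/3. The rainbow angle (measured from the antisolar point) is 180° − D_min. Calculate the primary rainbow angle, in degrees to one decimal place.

cos²i = (1.79024 − 1)/3 = 0.26341; i = arccos(0.51324) = 59.120°.
sin r = sin 59.120°/1.338 = 0.64144; r = 39.899°.
D_min = 2·59.120° − 4·39.899° + 180° = 138.643°.
Rainbow angle = 180° − D_min = 41.357°.

41.4°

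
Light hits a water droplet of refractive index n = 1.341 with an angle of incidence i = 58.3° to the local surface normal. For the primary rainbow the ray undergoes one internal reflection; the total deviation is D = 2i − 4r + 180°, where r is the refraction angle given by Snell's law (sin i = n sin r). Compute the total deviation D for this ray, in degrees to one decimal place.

139.1°

sin r = sin 58.3° / 1.341 = 0.8508/1.341 = 0.6345; r = 39.38°.
D = 2·58.3° − 4·39.38° + 180° = 116.60° − 157.52° + 180° = 139.08°.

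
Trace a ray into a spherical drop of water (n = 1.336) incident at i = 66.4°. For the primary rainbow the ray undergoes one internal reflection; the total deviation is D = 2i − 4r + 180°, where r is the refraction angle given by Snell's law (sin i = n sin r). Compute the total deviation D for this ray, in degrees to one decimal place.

sin r = sin 66.4° / 1.336 = 0.9164/1.336 = 0.6859; r = 43.31°.
D = 2·66.4° − 4·43.31° + 180° = 132.80° − 173.23° + 180° = 139.57°.

139.6°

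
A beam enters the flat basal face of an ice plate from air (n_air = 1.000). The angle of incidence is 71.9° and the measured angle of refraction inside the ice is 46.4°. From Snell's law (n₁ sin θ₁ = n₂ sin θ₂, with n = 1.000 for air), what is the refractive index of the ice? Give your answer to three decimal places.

1.313

n = sin θ_i / sin θ_r = sin 71.9° / sin 46.4° = 0.9505 / 0.7242 = 1.3126.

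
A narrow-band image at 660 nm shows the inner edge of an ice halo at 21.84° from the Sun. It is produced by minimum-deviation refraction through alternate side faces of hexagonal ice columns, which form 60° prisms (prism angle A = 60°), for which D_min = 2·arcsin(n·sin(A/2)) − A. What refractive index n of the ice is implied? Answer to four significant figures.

1.310

Rearranging: n = sin((D_min + A)/2) / sin(A/2).
(D_min + A)/2 = (21.84° + 60°)/2 = 40.920°.
n = sin 40.920° / sin 30° = 0.6550 / 0.5000 = 1.3100.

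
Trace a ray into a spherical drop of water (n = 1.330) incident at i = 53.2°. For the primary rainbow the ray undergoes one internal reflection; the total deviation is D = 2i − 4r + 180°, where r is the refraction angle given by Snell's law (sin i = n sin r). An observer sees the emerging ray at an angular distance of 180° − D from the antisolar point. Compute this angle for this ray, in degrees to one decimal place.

sin r = sin 53.2° / 1.330 = 0.8007/1.330 = 0.6021; r = 37.02°.
D = 2·53.2° − 4·37.02° + 180° = 106.40° − 148.07° + 180° = 138.33°.
Angle from antisolar point = 180° − D = 41.67°.

41.7°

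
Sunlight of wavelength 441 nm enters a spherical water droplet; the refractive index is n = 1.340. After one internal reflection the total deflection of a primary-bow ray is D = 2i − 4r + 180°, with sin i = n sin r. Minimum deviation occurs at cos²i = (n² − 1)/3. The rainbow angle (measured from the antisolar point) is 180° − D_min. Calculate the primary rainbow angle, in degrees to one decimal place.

cos²i = (1.79560 − 1)/3 = 0.26520; i = arccos(0.51498) = 59.004°.
sin r = sin 59.004°/1.340 = 0.63971; r = 39.770°.
D_min = 2·59.004° − 4·39.770° + 180° = 138.929°.
Rainbow angle = 180° − D_min = 41.071°.

41.1°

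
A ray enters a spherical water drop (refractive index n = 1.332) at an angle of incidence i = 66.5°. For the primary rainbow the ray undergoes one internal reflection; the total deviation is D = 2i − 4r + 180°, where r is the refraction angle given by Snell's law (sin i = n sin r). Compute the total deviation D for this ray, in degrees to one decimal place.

sin r = sin 66.5° / 1.332 = 0.9171/1.332 = 0.6885; r = 43.51°.
D = 2·66.5° − 4·43.51° + 180° = 133.00° − 174.04° + 180° = 138.96°.

139.0°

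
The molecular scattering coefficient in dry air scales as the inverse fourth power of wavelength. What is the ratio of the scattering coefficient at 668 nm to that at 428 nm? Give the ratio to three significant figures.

0.169

Rayleigh scattering ∝ λ⁻⁴, so the ratio of coefficients is the inverse fourth power of the wavelength ratio.
σ(668)/σ(428) = (428/668)⁴ = (0.6407)⁴ = 0.1685.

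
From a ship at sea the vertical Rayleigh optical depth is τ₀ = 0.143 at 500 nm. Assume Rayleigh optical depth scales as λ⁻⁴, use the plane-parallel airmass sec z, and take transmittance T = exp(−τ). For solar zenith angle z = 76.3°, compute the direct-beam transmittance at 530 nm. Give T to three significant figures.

0.620

sec 76.3° = 4.2223.
τ = 0.143 × (500/530)⁴ × 4.2223 = 0.143 × 0.7921 × 4.2223 = 0.4783.
T = exp(−0.4783) = 0.6199.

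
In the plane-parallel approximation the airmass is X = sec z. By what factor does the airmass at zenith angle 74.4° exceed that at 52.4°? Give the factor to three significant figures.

X(74.4°)/X(52.4°) = sec 74.4° / sec 52.4° = cos 52.4° / cos 74.4° = 0.6101/0.2689 = 2.2689.

2.27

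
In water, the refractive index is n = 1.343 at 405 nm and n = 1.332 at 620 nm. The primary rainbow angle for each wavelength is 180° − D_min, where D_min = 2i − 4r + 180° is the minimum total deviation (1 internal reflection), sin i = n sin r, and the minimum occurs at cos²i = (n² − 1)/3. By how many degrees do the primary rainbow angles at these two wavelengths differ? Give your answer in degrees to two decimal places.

At 405 nm (n = 1.343): cos²i = 0.26788 → i = 58.830°, r = 39.577°, D_min = 139.354°, rainbow angle = 40.646°.
At 620 nm (n = 1.332): cos²i = 0.25807 → i = 59.469°, r = 40.290°, D_min = 137.776°, rainbow angle = 42.224°.
Angular width = |40.646° − 42.224°| = 1.578°.

1.58°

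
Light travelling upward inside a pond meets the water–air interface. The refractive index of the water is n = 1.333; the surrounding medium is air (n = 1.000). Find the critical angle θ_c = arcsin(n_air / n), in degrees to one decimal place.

sin θ_c = n_air / n = 1.000 / 1.333 = 0.7502.
θ_c = arcsin(0.7502) = 48.61°.

48.6°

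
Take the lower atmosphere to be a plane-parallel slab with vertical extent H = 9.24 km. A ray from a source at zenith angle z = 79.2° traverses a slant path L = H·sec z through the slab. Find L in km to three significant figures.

49.3 km

sec z = 1/cos 79.2° = 5.3367.
L = 9.24 × 5.3367 = 49.311 km.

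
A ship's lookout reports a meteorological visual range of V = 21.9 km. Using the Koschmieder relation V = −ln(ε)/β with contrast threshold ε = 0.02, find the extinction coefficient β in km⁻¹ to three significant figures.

0.179 km⁻¹

β = −ln(0.02) / V = 3.912 / 21.9 = 0.1786 km⁻¹.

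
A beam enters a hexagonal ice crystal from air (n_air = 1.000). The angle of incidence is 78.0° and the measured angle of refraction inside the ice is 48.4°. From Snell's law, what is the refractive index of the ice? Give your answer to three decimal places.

1.308

n = sin θ_i / sin θ_r = sin 78.0° / sin 48.4° = 0.9781 / 0.7478 = 1.3080.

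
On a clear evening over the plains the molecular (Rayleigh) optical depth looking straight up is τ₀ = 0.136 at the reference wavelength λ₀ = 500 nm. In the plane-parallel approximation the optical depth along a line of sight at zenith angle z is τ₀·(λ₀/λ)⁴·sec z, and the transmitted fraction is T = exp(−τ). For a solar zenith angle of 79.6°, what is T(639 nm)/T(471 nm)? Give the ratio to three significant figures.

Airmass: sec 79.6° = 5.5396.
τ(639 nm) = 0.136 × (500/639)⁴ × 5.5396 = 0.136 × 0.3749 × 5.5396 = 0.2824.
τ(471 nm) = 0.136 × (500/471)⁴ × 5.5396 = 0.136 × 1.2700 × 5.5396 = 0.9568.
T(639)/T(471) = exp(τ_B − τ_A) = exp(0.6744) = 1.9628.

1.96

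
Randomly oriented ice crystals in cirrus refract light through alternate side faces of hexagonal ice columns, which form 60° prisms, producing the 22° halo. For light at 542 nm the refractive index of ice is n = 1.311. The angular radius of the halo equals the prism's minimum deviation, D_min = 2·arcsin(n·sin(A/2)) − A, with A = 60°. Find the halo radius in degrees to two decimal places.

n·sin(A/2) = 1.311 × sin 30° = 1.311 × 0.5000 = 0.6555.
D_min = 2·arcsin(0.6555) − 60° = 2 × 40.958° − 60° = 21.915°.

21.92°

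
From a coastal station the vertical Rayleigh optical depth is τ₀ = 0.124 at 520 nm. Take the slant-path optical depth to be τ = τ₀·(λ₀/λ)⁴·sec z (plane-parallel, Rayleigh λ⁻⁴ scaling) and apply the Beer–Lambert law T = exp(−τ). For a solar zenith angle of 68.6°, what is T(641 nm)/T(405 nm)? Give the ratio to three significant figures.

2.17

Airmass: sec 68.6° = 2.7407.
τ(641 nm) = 0.124 × (520/641)⁴ × 2.7407 = 0.124 × 0.4331 × 2.7407 = 0.1472.
τ(405 nm) = 0.124 × (520/405)⁴ × 2.7407 = 0.124 × 2.7176 × 2.7407 = 0.9236.
T(641)/T(405) = exp(τ_B − τ_A) = exp(0.7764) = 2.1736.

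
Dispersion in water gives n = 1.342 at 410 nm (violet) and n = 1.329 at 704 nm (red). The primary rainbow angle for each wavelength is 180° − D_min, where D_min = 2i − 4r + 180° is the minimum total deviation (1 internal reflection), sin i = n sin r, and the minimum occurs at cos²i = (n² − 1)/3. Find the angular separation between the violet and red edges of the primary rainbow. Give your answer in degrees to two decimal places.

1.88°

At 410 nm (n = 1.342): cos²i = 0.26699 → i = 58.888°, r = 39.641°, D_min = 139.213°, rainbow angle = 40.787°.
At 704 nm (n = 1.329): cos²i = 0.25541 → i = 59.643°, r = 40.487°, D_min = 137.337°, rainbow angle = 42.663°.
Angular width = |40.787° − 42.663°| = 1.876°.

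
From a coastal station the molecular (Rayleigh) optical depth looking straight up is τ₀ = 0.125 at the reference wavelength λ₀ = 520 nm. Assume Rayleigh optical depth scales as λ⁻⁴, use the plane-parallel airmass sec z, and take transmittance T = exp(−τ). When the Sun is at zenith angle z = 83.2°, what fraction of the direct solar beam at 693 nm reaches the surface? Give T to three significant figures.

0.716

sec 83.2° = 8.4457.
τ = 0.125 × (520/693)⁴ × 8.4457 = 0.125 × 0.3170 × 8.4457 = 0.3347.
T = exp(−0.3347) = 0.7156.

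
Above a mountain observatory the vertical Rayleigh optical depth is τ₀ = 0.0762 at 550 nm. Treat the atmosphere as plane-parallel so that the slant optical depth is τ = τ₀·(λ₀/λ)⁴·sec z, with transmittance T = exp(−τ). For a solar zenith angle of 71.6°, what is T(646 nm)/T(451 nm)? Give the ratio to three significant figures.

1.50

Airmass: sec 71.6° = 3.1681.
τ(646 nm) = 0.0762 × (550/646)⁴ × 3.1681 = 0.0762 × 0.5254 × 3.1681 = 0.1268.
τ(451 nm) = 0.0762 × (550/451)⁴ × 3.1681 = 0.0762 × 2.2118 × 3.1681 = 0.5339.
T(646)/T(451) = exp(τ_B − τ_A) = exp(0.4071) = 1.5025.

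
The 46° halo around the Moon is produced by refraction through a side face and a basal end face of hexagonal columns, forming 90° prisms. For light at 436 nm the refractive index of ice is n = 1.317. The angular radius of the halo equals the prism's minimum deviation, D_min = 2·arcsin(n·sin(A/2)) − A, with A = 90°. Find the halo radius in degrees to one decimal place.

n·sin(A/2) = 1.317 × sin 45° = 1.317 × 0.7071 = 0.9313.
D_min = 2·arcsin(0.9313) − 90° = 2 × 68.632° − 90° = 47.264°.

47.3°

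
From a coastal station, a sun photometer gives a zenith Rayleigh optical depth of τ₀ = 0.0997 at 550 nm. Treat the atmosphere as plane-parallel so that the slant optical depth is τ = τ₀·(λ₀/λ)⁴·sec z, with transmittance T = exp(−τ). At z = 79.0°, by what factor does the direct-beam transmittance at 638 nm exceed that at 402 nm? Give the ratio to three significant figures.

4.68

Airmass: sec 79.0° = 5.2408.
τ(638 nm) = 0.0997 × (550/638)⁴ × 5.2408 = 0.0997 × 0.5523 × 5.2408 = 0.2886.
τ(402 nm) = 0.0997 × (550/402)⁴ × 5.2408 = 0.0997 × 3.5039 × 5.2408 = 1.8308.
T(638)/T(402) = exp(τ_B − τ_A) = exp(1.5422) = 4.6750.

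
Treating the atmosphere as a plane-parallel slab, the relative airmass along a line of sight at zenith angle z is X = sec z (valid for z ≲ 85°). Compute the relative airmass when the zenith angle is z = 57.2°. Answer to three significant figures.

1.85

X = sec z = 1/cos 57.2° = 1/0.5417 = 1.8460.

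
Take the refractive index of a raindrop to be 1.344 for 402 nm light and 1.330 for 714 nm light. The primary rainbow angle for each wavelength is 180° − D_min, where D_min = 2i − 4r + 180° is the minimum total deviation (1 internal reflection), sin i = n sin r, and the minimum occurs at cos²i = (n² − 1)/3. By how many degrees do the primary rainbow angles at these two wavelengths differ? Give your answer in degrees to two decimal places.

2.01°

At 402 nm (n = 1.344): cos²i = 0.26878 → i = 58.772°, r = 39.512°, D_min = 139.495°, rainbow angle = 40.505°.
At 714 nm (n = 1.330): cos²i = 0.25630 → i = 59.585°, r = 40.422°, D_min = 137.484°, rainbow angle = 42.516°.
Angular width = |40.505° − 42.516°| = 2.011°.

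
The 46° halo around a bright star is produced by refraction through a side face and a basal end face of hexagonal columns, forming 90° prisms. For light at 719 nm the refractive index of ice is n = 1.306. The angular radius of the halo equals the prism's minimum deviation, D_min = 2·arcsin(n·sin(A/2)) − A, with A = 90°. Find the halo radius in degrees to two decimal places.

44.88°

n·sin(A/2) = 1.306 × sin 45° = 1.306 × 0.7071 = 0.9235.
D_min = 2·arcsin(0.9235) − 90° = 2 × 67.440° − 90° = 44.881°.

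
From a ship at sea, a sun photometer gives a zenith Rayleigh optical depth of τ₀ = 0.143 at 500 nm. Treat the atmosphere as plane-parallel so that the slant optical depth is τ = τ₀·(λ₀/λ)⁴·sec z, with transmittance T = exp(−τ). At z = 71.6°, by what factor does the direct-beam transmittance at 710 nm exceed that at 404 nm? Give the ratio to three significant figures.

Airmass: sec 71.6° = 3.1681.
τ(710 nm) = 0.143 × (500/710)⁴ × 3.1681 = 0.143 × 0.2459 × 3.1681 = 0.1114.
τ(404 nm) = 0.143 × (500/404)⁴ × 3.1681 = 0.143 × 2.3461 × 3.1681 = 1.0629.
T(710)/T(404) = exp(τ_B − τ_A) = exp(0.9515) = 2.5895.

2.59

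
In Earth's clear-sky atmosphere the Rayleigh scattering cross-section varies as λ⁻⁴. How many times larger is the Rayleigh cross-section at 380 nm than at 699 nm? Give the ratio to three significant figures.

Rayleigh scattering ∝ λ⁻⁴, so the ratio of coefficients is the inverse fourth power of the wavelength ratio.
σ(380)/σ(699) = (699/380)⁴ = (1.8395)⁴ = 11.45.

11.4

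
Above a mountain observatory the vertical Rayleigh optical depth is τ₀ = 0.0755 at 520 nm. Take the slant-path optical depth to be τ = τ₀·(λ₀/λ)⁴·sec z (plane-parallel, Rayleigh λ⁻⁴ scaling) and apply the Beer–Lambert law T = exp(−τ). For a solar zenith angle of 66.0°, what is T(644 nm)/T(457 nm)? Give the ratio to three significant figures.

Airmass: sec 66.0° = 2.4586.
τ(644 nm) = 0.0755 × (520/644)⁴ × 2.4586 = 0.0755 × 0.4251 × 2.4586 = 0.0789.
τ(457 nm) = 0.0755 × (520/457)⁴ × 2.4586 = 0.0755 × 1.6763 × 2.4586 = 0.3112.
T(644)/T(457) = exp(τ_B − τ_A) = exp(0.2323) = 1.2614.

1.26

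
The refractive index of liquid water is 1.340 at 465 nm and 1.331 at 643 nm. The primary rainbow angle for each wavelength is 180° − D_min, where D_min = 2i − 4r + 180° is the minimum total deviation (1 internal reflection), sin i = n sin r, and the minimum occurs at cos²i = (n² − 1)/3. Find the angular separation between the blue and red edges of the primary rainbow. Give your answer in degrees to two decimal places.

1.30°

At 465 nm (n = 1.340): cos²i = 0.26520 → i = 59.004°, r = 39.770°, D_min = 138.929°, rainbow angle = 41.071°.
At 643 nm (n = 1.331): cos²i = 0.25719 → i = 59.527°, r = 40.356°, D_min = 137.630°, rainbow angle = 42.370°.
Angular width = |41.071° − 42.370°| = 1.299°.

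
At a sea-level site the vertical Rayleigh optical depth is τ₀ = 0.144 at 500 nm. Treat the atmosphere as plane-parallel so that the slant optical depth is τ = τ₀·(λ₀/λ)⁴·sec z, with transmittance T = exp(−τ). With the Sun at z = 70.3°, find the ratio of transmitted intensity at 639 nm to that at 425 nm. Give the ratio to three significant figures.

Airmass: sec 70.3° = 2.9665.
τ(639 nm) = 0.144 × (500/639)⁴ × 2.9665 = 0.144 × 0.3749 × 2.9665 = 0.1601.
τ(425 nm) = 0.144 × (500/425)⁴ × 2.9665 = 0.144 × 1.9157 × 2.9665 = 0.8183.
T(639)/T(425) = exp(τ_B − τ_A) = exp(0.6582) = 1.9313.

1.93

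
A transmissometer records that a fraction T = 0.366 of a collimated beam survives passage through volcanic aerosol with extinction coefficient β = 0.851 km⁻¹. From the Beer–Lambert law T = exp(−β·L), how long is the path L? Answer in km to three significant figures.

1.18 km

Beer–Lambert: T = exp(−βL) ⇒ L = −ln(T)/β = −ln(0.366)/0.851 = 1.0051/0.851 = 1.181 km.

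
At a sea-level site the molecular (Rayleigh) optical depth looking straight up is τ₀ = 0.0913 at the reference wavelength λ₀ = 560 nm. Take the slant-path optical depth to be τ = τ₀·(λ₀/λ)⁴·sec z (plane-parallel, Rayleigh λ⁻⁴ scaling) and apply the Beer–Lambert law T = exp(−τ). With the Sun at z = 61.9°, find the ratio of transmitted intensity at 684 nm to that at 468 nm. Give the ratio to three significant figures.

1.36

Airmass: sec 61.9° = 2.1231.
τ(684 nm) = 0.0913 × (560/684)⁴ × 2.1231 = 0.0913 × 0.4493 × 2.1231 = 0.0871.
τ(468 nm) = 0.0913 × (560/468)⁴ × 2.1231 = 0.0913 × 2.0501 × 2.1231 = 0.3974.
T(684)/T(468) = exp(τ_B − τ_A) = exp(0.3103) = 1.3638.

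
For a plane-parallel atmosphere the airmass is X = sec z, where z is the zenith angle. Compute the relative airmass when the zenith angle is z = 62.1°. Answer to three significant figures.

2.14

X = sec z = 1/cos 62.1° = 1/0.4679 = 2.1371.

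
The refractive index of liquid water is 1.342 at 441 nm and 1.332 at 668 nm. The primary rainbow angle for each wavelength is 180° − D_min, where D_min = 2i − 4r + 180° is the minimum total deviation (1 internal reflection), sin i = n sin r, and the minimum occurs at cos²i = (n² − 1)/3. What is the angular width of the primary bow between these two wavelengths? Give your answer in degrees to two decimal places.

1.44°

At 441 nm (n = 1.342): cos²i = 0.26699 → i = 58.888°, r = 39.641°, D_min = 139.213°, rainbow angle = 40.787°.
At 668 nm (n = 1.332): cos²i = 0.25807 → i = 59.469°, r = 40.290°, D_min = 137.776°, rainbow angle = 42.224°.
Angular width = |40.787° − 42.224°| = 1.437°.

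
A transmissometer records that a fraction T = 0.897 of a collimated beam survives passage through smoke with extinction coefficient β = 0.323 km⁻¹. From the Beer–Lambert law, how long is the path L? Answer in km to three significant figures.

0.337 km

Beer–Lambert: T = exp(−βL) ⇒ L = −ln(T)/β = −ln(0.897)/0.323 = 0.1087/0.323 = 0.3365 km.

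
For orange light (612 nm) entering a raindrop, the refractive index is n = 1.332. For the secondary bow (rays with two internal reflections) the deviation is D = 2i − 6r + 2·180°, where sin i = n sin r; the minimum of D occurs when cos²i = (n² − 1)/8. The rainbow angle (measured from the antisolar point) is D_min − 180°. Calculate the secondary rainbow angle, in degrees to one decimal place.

50.6°

cos²i = (1.77422 − 1)/8 = 0.09678; i = arccos(0.31109) = 71.875°.
sin r = sin 71.875°/1.332 = 0.71350; r = 45.520°.
D_min = 2·71.875° − 6·45.520° + 360° = 230.628°.
Rainbow angle = D_min − 180° = 50.628°.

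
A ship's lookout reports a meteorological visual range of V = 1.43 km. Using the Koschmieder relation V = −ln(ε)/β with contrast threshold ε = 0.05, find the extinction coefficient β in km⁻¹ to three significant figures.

2.09 km⁻¹

β = −ln(0.05) / V = 2.996 / 1.43 = 2.0949 km⁻¹.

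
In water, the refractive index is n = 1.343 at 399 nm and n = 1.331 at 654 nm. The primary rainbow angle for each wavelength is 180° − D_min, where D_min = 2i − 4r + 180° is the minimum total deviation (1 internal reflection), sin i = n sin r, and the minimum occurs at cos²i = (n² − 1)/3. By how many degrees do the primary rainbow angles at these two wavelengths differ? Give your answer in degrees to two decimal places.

At 399 nm (n = 1.343): cos²i = 0.26788 → i = 58.830°, r = 39.577°, D_min = 139.354°, rainbow angle = 40.646°.
At 654 nm (n = 1.331): cos²i = 0.25719 → i = 59.527°, r = 40.356°, D_min = 137.630°, rainbow angle = 42.370°.
Angular width = |40.646° − 42.370°| = 1.724°.

1.72°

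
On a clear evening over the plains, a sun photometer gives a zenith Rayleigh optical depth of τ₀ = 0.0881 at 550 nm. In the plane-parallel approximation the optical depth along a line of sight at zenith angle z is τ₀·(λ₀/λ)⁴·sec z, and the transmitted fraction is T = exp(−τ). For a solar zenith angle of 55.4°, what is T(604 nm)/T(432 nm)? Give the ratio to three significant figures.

1.35

Airmass: sec 55.4° = 1.7610.
τ(604 nm) = 0.0881 × (550/604)⁴ × 1.7610 = 0.0881 × 0.6875 × 1.7610 = 0.1067.
τ(432 nm) = 0.0881 × (550/432)⁴ × 1.7610 = 0.0881 × 2.6273 × 1.7610 = 0.4076.
T(604)/T(432) = exp(τ_B − τ_A) = exp(0.3010) = 1.3511.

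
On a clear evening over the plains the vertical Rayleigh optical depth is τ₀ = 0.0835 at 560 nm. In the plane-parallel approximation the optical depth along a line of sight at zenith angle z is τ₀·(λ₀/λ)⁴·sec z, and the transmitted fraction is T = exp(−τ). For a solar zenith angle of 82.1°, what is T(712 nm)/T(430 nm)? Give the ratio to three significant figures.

Airmass: sec 82.1° = 7.2757.
τ(712 nm) = 0.0835 × (560/712)⁴ × 7.2757 = 0.0835 × 0.3827 × 7.2757 = 0.2325.
τ(430 nm) = 0.0835 × (560/430)⁴ × 7.2757 = 0.0835 × 2.8766 × 7.2757 = 1.7476.
T(712)/T(430) = exp(τ_B − τ_A) = exp(1.5151) = 4.5499.

4.55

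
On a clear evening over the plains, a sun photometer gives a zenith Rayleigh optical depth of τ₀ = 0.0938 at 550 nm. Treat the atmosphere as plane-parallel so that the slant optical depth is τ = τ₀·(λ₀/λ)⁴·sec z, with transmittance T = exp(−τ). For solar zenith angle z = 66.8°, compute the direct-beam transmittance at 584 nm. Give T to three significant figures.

sec 66.8° = 2.5384.
τ = 0.0938 × (550/584)⁴ × 2.5384 = 0.0938 × 0.7867 × 2.5384 = 0.1873.
T = exp(−0.1873) = 0.8292.

0.829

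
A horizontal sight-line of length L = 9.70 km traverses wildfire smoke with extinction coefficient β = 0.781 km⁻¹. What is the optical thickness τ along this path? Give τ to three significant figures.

τ = β·L = 0.781 × 9.70 = 7.5757.

7.58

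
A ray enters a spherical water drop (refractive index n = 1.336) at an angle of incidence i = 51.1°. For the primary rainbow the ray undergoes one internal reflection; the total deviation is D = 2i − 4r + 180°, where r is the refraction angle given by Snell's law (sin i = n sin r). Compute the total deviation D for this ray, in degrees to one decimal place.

139.7°

sin r = sin 51.1° / 1.336 = 0.7782/1.336 = 0.5825; r = 35.63°.
D = 2·51.1° − 4·35.63° + 180° = 102.20° − 142.51° + 180° = 139.69°.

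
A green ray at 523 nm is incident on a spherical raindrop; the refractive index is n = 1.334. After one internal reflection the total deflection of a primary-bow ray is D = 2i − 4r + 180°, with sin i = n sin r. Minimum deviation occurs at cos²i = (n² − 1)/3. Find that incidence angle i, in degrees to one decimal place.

59.4°

cos²i = (1.334² − 1)/3 = (1.77956 − 1)/3 = 0.25985.
cos i = 0.50976, so i = 59.352°.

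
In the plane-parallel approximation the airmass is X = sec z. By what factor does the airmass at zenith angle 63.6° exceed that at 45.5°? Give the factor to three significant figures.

X(63.6°)/X(45.5°) = sec 63.6° / sec 45.5° = cos 45.5° / cos 63.6° = 0.7009/0.4446 = 1.5764.

1.58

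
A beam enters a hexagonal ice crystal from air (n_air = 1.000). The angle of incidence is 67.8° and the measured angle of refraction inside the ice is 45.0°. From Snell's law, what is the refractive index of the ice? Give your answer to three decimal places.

n = sin θ_i / sin θ_r = sin 67.8° / sin 45.0° = 0.9259 / 0.7071 = 1.3094.

1.309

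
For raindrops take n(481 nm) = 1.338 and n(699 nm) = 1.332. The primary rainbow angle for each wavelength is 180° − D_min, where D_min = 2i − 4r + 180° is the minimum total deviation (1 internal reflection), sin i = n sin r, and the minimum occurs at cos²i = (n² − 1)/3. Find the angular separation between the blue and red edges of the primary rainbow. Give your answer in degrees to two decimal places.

0.87°

At 481 nm (n = 1.338): cos²i = 0.26341 → i = 59.120°, r = 39.899°, D_min = 138.643°, rainbow angle = 41.357°.
At 699 nm (n = 1.332): cos²i = 0.25807 → i = 59.469°, r = 40.290°, D_min = 137.776°, rainbow angle = 42.224°.
Angular width = |41.357° − 42.224°| = 0.867°.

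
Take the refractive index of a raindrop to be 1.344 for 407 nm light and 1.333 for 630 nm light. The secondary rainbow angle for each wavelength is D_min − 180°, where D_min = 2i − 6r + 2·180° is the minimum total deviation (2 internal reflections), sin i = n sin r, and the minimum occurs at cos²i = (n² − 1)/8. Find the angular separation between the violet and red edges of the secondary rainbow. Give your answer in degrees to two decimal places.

2.84°

At 407 nm (n = 1.344): cos²i = 0.10079 → i = 71.490°, r = 44.874°, D_min = 233.733°, rainbow angle = 53.733°.
At 630 nm (n = 1.333): cos²i = 0.09711 → i = 71.843°, r = 45.466°, D_min = 230.891°, rainbow angle = 50.891°.
Angular width = |53.733° − 50.891°| = 2.842°.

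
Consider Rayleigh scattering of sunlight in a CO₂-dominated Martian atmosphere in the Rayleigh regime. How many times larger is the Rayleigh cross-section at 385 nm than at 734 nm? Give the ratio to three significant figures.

Rayleigh scattering ∝ λ⁻⁴, so the ratio of coefficients is the inverse fourth power of the wavelength ratio.
σ(385)/σ(734) = (734/385)⁴ = (1.9065)⁴ = 13.21.

13.2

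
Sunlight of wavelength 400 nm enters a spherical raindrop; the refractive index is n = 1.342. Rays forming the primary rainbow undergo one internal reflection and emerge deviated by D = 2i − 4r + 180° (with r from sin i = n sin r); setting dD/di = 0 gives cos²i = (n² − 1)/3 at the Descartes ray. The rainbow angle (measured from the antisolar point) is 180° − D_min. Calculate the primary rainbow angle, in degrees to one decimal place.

cos²i = (1.80096 − 1)/3 = 0.26699; i = arccos(0.51671) = 58.888°.
sin r = sin 58.888°/1.342 = 0.63797; r = 39.641°.
D_min = 2·58.888° − 4·39.641° + 180° = 139.213°.
Rainbow angle = 180° − D_min = 40.787°.

40.8°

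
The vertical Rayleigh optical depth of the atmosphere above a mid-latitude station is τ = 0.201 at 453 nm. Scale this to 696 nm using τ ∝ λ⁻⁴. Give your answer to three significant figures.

0.0361

τ(696 nm) = τ(453 nm) × (453/696)⁴ = 0.201 × (0.6509)⁴ = 0.201 × 0.1795 = 0.0361.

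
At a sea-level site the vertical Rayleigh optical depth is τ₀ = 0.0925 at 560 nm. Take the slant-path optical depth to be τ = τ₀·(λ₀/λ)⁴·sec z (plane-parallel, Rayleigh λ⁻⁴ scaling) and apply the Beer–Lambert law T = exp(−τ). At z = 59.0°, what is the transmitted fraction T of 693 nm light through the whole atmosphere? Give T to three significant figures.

sec 59.0° = 1.9416.
τ = 0.0925 × (560/693)⁴ × 1.9416 = 0.0925 × 0.4264 × 1.9416 = 0.0766.
T = exp(−0.0766) = 0.9263.

0.926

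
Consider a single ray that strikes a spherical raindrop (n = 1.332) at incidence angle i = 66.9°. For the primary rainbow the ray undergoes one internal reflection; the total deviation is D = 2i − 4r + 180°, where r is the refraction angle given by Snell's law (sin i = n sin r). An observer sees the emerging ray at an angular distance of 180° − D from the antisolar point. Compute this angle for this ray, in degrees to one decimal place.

sin r = sin 66.9° / 1.332 = 0.9198/1.332 = 0.6906; r = 43.67°.
D = 2·66.9° − 4·43.67° + 180° = 133.80° − 174.70° + 180° = 139.10°.
Angle from antisolar point = 180° − D = 40.90°.

40.9°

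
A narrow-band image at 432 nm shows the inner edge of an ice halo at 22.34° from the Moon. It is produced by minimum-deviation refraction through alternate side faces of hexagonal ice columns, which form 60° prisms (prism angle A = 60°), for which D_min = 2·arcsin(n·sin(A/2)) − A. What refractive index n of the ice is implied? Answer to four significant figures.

1.317

Rearranging: n = sin((D_min + A)/2) / sin(A/2).
(D_min + A)/2 = (22.34° + 60°)/2 = 41.170°.
n = sin 41.170° / sin 30° = 0.6583 / 0.5000 = 1.3166.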